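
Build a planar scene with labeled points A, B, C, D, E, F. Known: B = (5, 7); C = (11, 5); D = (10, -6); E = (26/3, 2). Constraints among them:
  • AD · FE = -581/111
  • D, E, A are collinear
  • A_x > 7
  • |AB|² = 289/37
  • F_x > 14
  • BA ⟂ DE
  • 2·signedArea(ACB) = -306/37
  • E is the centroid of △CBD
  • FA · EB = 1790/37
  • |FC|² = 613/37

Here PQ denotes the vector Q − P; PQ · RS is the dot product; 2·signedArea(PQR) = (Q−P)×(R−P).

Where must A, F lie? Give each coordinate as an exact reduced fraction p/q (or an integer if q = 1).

A = (287/37, 276/37)
F = (527/37, 94/37)

1. A_x = 287/37  [D, E, A are collinear ∩ BA ⟂ DE]
2. A_y = 276/37  [D, E, A are collinear ∩ BA ⟂ DE]
   → A = (287/37, 276/37)
3. F_x = 527/37  [FA · EB = 1790/37 ∩ AD · FE = -581/111]
4. F_y = 94/37  [FA · EB = 1790/37 ∩ AD · FE = -581/111]
   → F = (527/37, 94/37)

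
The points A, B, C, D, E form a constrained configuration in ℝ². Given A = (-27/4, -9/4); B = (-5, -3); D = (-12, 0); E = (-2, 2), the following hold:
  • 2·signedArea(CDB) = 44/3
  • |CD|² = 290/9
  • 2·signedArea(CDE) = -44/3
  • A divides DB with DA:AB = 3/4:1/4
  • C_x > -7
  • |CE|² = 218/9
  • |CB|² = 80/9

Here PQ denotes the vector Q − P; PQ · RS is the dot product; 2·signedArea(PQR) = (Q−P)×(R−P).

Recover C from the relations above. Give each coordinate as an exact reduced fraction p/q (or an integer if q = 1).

C = (-19/3, -1/3)

1. C_x = -19/3  [2·signedArea(CDB) = 44/3 ∩ 2·signedArea(CDE) = -44/3]
2. C_y = -1/3  [2·signedArea(CDB) = 44/3 ∩ 2·signedArea(CDE) = -44/3]
   → C = (-19/3, -1/3)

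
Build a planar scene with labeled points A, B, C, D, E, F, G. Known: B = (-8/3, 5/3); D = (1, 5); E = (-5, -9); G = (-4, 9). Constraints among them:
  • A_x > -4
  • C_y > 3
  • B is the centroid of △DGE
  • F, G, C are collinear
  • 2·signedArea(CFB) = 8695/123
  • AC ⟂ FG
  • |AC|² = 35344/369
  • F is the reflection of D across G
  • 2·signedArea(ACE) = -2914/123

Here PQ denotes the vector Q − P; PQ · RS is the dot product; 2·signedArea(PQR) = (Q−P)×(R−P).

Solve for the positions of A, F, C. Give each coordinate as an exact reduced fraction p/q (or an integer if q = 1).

1. F_x = -9  [F is the reflection of D across G]
2. F_y = 13  [F is the reflection of D across G]
   → F = (-9, 13)
3. C_x = 187/82  [F, G, C are collinear ∩ 2·signedArea(CFB) = 8695/123]
4. C_y = 163/41  [F, G, C are collinear ∩ 2·signedArea(CFB) = 8695/123]
   → C = (187/82, 163/41)
5. A_x = -23/6  [2·signedArea(ACE) = -2914/123 ∩ AC ⟂ FG]
6. A_y = -11/3  [2·signedArea(ACE) = -2914/123 ∩ AC ⟂ FG]
   → A = (-23/6, -11/3)

A = (-23/6, -11/3)
C = (187/82, 163/41)
F = (-9, 13)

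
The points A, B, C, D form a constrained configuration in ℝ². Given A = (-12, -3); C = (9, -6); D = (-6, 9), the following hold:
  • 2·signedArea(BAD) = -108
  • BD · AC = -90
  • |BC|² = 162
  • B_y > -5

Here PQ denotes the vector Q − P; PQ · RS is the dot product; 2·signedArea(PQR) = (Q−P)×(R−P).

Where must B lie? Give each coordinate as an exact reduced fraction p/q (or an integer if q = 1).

B = (-18/5, -21/5)

1. B_x = -18/5  [BD · AC = -90 ∩ 2·signedArea(BAD) = -108]
2. B_y = -21/5  [BD · AC = -90 ∩ 2·signedArea(BAD) = -108]
   → B = (-18/5, -21/5)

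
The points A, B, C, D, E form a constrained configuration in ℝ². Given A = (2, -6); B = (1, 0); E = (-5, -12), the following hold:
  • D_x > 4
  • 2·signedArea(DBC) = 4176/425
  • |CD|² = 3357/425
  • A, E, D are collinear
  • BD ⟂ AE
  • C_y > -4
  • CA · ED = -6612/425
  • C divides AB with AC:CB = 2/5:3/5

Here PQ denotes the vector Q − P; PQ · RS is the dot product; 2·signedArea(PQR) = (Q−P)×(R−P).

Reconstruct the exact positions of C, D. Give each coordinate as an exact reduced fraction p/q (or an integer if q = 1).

C = (8/5, -18/5)
D = (373/85, -336/85)

1. C_x = 8/5  [C divides AB with AC:CB = 2/5:3/5]
2. C_y = -18/5  [C divides AB with AC:CB = 2/5:3/5]
   → C = (8/5, -18/5)
3. D_x = 373/85  [A, E, D are collinear ∩ BD ⟂ AE]
4. D_y = -336/85  [A, E, D are collinear ∩ BD ⟂ AE]
   → D = (373/85, -336/85)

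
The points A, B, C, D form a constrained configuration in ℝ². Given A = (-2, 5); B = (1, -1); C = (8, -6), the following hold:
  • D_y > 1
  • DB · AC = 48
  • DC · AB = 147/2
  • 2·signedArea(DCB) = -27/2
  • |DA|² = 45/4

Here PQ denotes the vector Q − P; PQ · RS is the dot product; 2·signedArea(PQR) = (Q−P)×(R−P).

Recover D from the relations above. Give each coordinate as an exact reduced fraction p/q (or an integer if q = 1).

D = (-1/2, 2)

1. D_x = -1/2  [2·signedArea(DCB) = -27/2 ∩ DC · AB = 147/2]
2. D_y = 2  [2·signedArea(DCB) = -27/2 ∩ DC · AB = 147/2]
   → D = (-1/2, 2)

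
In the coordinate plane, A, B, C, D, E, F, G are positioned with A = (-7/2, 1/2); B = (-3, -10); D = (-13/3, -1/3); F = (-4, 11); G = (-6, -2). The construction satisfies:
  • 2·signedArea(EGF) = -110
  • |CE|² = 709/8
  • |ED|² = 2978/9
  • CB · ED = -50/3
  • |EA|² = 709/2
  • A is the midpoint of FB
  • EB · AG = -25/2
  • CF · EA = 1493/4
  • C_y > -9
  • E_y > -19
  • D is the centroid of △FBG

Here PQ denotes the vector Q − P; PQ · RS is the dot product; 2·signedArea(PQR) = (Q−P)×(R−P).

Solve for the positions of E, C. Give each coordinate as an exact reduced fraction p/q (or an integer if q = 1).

1. E_x = 0  [2·signedArea(EGF) = -110 ∩ EB · AG = -25/2]
2. E_y = -18  [2·signedArea(EGF) = -110 ∩ EB · AG = -25/2]
   → E = (0, -18)
3. C_x = -7/4  [CB · ED = -50/3 ∩ CF · EA = 1493/4]
4. C_y = -35/4  [CB · ED = -50/3 ∩ CF · EA = 1493/4]
   → C = (-7/4, -35/4)

C = (-7/4, -35/4)
E = (0, -18)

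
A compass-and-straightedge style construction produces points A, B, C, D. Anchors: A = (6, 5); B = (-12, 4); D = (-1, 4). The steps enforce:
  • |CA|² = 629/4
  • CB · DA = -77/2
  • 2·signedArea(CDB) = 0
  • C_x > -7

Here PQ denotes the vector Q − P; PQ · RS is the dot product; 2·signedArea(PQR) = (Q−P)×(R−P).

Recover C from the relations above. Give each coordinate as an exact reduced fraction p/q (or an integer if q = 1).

C = (-13/2, 4)

1. C_x = -13/2  [2·signedArea(CDB) = 0 ∩ CB · DA = -77/2]
2. C_y = 4  [2·signedArea(CDB) = 0 ∩ CB · DA = -77/2]
   → C = (-13/2, 4)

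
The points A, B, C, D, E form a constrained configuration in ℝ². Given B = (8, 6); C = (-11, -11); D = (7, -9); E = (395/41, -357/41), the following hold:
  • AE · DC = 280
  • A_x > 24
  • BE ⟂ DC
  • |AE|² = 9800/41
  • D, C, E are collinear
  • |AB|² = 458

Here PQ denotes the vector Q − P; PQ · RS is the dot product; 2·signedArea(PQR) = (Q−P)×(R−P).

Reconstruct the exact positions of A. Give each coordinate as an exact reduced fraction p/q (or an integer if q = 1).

1. A_x = 25  [line 18·x + 2·y + -436 = 0 ∩ |AE|² = 9800/41]
2. A_y = -7  [line 18·x + 2·y + -436 = 0 ∩ |AE|² = 9800/41]
   → A = (25, -7)

A = (25, -7)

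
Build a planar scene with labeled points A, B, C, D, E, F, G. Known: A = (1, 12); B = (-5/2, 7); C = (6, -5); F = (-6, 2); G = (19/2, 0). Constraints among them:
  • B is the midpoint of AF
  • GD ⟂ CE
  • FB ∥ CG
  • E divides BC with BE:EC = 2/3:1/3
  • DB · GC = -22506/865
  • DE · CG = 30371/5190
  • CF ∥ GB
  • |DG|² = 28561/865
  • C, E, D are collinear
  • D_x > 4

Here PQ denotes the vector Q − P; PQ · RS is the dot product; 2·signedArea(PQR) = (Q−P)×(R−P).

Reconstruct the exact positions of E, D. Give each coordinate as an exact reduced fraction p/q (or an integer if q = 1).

D = (8323/1730, -2873/865)
E = (19/6, -1)

1. E_x = 19/6  [E divides BC with BE:EC = 2/3:1/3]
2. E_y = -1  [E divides BC with BE:EC = 2/3:1/3]
   → E = (19/6, -1)
3. D_x = 8323/1730  [C, E, D are collinear ∩ GD ⟂ CE]
4. D_y = -2873/865  [C, E, D are collinear ∩ GD ⟂ CE]
   → D = (8323/1730, -2873/865)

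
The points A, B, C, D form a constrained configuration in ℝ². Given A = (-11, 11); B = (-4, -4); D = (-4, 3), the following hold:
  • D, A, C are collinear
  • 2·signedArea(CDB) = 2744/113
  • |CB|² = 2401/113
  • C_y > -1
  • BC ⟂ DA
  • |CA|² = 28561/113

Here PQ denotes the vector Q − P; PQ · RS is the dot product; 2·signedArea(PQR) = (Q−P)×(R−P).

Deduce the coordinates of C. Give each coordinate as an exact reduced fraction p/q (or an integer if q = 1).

C = (-60/113, -109/113)

1. C_x = -60/113  [D, A, C are collinear ∩ BC ⟂ DA]
2. C_y = -109/113  [D, A, C are collinear ∩ BC ⟂ DA]
   → C = (-60/113, -109/113)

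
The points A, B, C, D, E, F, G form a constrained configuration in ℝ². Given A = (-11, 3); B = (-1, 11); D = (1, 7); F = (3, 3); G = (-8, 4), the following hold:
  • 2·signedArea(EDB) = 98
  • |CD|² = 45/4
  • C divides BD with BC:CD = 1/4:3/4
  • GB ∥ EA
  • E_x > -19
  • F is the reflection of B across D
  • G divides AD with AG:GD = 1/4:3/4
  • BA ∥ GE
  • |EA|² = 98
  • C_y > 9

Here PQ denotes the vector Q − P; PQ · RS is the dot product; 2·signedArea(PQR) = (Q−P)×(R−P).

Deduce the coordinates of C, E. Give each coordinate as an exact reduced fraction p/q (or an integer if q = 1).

C = (-1/2, 10)
E = (-18, -4)

1. C_x = -1/2  [C divides BD with BC:CD = 1/4:3/4]
2. C_y = 10  [C divides BD with BC:CD = 1/4:3/4]
   → C = (-1/2, 10)
3. E_x = -18  [GB ∥ EA ∩ BA ∥ GE]
4. E_y = -4  [GB ∥ EA ∩ BA ∥ GE]
   → E = (-18, -4)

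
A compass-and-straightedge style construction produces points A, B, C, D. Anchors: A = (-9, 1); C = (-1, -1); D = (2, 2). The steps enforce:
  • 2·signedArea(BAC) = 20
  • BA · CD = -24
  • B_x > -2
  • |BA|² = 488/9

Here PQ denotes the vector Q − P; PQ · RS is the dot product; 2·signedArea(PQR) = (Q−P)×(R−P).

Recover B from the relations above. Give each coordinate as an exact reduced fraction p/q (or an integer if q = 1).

1. B_x = -5/3  [BA · CD = -24 ∩ 2·signedArea(BAC) = 20]
2. B_y = 5/3  [BA · CD = -24 ∩ 2·signedArea(BAC) = 20]
   → B = (-5/3, 5/3)

B = (-5/3, 5/3)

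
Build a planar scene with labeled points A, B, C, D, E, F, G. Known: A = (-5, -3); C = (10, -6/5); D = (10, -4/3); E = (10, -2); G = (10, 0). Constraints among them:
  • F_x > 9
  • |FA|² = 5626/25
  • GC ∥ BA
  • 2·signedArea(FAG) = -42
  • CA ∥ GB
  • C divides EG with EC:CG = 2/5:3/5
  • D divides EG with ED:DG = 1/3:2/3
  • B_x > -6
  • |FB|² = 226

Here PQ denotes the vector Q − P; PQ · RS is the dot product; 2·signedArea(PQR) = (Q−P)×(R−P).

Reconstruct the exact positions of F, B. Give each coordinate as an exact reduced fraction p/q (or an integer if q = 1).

B = (-5, -9/5)
F = (10, -14/5)

1. F_x = 10  [line -3·x + 15·y + 72 = 0 ∩ |FA|² = 5626/25]
2. F_y = -14/5  [line -3·x + 15·y + 72 = 0 ∩ |FA|² = 5626/25]
   → F = (10, -14/5)
3. B_x = -5  [GC ∥ BA ∩ CA ∥ GB]
4. B_y = -9/5  [GC ∥ BA ∩ CA ∥ GB]
   → B = (-5, -9/5)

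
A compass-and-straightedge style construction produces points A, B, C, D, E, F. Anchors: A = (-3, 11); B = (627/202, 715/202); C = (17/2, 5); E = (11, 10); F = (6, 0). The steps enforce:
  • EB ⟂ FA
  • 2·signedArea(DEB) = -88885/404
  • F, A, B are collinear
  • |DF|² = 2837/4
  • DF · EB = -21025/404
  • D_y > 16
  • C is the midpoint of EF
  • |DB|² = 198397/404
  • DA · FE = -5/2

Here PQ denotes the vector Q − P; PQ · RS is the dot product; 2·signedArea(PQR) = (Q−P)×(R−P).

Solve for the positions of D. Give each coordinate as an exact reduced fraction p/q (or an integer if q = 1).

D = (-29/2, 17)

1. D_x = -29/2  [2·signedArea(DEB) = -88885/404 ∩ DA · FE = -5/2]
2. D_y = 17  [2·signedArea(DEB) = -88885/404 ∩ DA · FE = -5/2]
   → D = (-29/2, 17)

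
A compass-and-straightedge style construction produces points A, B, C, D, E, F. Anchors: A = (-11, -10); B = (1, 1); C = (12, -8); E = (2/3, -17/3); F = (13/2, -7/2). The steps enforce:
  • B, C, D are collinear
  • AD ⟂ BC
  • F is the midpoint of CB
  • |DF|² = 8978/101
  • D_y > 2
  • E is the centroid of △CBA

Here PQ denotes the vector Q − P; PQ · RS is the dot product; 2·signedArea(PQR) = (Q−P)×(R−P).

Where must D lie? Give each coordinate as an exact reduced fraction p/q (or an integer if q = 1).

1. D_x = -161/202  [B, C, D are collinear ∩ AD ⟂ BC]
2. D_y = 499/202  [B, C, D are collinear ∩ AD ⟂ BC]
   → D = (-161/202, 499/202)

D = (-161/202, 499/202)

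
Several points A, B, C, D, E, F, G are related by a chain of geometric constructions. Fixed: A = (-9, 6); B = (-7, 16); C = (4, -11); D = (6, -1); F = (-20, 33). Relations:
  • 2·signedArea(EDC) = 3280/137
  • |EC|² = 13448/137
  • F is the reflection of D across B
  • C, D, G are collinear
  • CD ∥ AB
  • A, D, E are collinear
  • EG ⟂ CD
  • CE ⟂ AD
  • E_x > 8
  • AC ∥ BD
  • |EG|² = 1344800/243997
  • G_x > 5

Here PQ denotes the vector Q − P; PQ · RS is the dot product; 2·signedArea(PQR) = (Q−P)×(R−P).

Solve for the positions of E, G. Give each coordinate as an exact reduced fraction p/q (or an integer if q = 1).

E = (1122/137, -277/137)
G = (10486/1781, -2781/1781)

1. E_x = 1122/137  [A, D, E are collinear ∩ CE ⟂ AD]
2. E_y = -277/137  [A, D, E are collinear ∩ CE ⟂ AD]
   → E = (1122/137, -277/137)
3. G_x = 10486/1781  [C, D, G are collinear ∩ EG ⟂ CD]
4. G_y = -2781/1781  [C, D, G are collinear ∩ EG ⟂ CD]
   → G = (10486/1781, -2781/1781)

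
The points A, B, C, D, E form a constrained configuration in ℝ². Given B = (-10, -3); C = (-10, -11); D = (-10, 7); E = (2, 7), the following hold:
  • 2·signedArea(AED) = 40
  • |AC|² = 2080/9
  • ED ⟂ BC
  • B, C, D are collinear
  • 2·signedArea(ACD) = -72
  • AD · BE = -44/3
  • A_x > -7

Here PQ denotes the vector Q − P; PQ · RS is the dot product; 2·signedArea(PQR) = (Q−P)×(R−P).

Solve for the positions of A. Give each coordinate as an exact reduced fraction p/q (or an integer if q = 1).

A = (-6, 11/3)

1. A_x = -6  [2·signedArea(AED) = 40 ∩ AD · BE = -44/3]
2. A_y = 11/3  [2·signedArea(AED) = 40 ∩ AD · BE = -44/3]
   → A = (-6, 11/3)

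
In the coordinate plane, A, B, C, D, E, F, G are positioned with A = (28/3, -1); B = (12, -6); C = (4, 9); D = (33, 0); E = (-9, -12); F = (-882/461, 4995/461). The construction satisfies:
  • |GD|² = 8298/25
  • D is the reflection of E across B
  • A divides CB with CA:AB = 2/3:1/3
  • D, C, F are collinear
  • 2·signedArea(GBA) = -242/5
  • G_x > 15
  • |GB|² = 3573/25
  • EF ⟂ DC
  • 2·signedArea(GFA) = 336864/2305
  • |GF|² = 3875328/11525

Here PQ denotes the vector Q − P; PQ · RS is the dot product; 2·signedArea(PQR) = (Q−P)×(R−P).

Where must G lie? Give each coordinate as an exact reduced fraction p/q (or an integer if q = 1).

1. G_x = 78/5  [2·signedArea(GFA) = 336864/2305 ∩ 2·signedArea(GBA) = -242/5]
2. G_y = 27/5  [2·signedArea(GFA) = 336864/2305 ∩ 2·signedArea(GBA) = -242/5]
   → G = (78/5, 27/5)

G = (78/5, 27/5)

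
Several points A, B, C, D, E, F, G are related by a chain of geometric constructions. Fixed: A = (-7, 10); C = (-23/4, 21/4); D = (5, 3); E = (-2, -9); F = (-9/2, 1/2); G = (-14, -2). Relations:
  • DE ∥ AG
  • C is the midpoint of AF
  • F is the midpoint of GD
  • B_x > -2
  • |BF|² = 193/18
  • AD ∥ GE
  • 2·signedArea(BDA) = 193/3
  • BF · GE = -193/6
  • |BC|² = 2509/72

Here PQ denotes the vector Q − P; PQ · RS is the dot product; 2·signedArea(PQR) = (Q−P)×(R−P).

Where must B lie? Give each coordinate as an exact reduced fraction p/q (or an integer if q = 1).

B = (-4/3, 4/3)

1. B_x = -4/3  [BF · GE = -193/6 ∩ 2·signedArea(BDA) = 193/3]
2. B_y = 4/3  [BF · GE = -193/6 ∩ 2·signedArea(BDA) = 193/3]
   → B = (-4/3, 4/3)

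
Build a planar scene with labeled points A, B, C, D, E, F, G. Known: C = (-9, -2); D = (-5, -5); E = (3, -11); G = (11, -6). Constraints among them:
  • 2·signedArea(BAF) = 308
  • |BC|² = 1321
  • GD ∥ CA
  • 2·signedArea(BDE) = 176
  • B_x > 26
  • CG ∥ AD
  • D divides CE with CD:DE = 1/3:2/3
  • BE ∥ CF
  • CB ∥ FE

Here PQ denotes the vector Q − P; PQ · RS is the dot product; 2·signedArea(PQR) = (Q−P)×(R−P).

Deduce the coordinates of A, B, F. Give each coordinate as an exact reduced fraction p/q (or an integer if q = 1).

A = (-25, -1)
B = (27, -7)
F = (-33, -6)

1. A_x = -25  [CG ∥ AD ∩ GD ∥ CA]
2. A_y = -1  [CG ∥ AD ∩ GD ∥ CA]
   → A = (-25, -1)
3. B_x = 27  [line 6·x + 8·y + -106 = 0 ∩ |BC|² = 1321]
4. B_y = -7  [line 6·x + 8·y + -106 = 0 ∩ |BC|² = 1321]
   → B = (27, -7)
5. F_x = -33  [CB ∥ FE ∩ BE ∥ CF]
6. F_y = -6  [CB ∥ FE ∩ BE ∥ CF]
   → F = (-33, -6)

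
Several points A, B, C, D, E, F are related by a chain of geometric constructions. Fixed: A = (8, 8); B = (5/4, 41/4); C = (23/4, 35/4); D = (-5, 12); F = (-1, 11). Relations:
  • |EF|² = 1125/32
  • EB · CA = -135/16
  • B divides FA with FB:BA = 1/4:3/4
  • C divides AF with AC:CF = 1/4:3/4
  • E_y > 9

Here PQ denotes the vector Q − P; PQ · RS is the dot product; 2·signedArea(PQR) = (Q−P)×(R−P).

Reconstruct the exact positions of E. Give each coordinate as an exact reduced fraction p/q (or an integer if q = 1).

1. E_x = 37/8  [line -9/4·x + 3/4·y + 57/16 = 0 ∩ |EF|² = 1125/32]
2. E_y = 73/8  [line -9/4·x + 3/4·y + 57/16 = 0 ∩ |EF|² = 1125/32]
   → E = (37/8, 73/8)

E = (37/8, 73/8)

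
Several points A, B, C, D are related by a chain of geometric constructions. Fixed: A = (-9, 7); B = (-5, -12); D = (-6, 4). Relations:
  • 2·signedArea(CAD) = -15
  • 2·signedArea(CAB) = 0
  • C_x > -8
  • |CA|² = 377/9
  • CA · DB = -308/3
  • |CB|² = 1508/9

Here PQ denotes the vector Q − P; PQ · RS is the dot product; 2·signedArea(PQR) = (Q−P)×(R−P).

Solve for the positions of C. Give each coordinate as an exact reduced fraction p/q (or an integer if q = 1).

1. C_x = -23/3  [2·signedArea(CAB) = 0 ∩ CA · DB = -308/3]
2. C_y = 2/3  [2·signedArea(CAB) = 0 ∩ CA · DB = -308/3]
   → C = (-23/3, 2/3)

C = (-23/3, 2/3)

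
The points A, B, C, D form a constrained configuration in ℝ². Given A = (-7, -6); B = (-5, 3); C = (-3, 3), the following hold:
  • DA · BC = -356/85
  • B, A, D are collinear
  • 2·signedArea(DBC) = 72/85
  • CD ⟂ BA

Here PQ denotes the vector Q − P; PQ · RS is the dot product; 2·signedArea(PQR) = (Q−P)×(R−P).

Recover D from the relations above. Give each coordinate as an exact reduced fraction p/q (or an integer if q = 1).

1. D_x = -417/85  [B, A, D are collinear ∩ CD ⟂ BA]
2. D_y = 291/85  [B, A, D are collinear ∩ CD ⟂ BA]
   → D = (-417/85, 291/85)

D = (-417/85, 291/85)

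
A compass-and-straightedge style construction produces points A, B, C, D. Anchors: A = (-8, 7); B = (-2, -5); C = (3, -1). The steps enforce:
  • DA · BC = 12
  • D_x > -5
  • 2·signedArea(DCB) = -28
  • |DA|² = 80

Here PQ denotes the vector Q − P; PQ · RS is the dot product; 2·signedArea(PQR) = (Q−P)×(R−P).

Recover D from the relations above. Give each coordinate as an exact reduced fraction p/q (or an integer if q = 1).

1. D_x = -4  [DA · BC = 12 ∩ 2·signedArea(DCB) = -28]
2. D_y = -1  [DA · BC = 12 ∩ 2·signedArea(DCB) = -28]
   → D = (-4, -1)

D = (-4, -1)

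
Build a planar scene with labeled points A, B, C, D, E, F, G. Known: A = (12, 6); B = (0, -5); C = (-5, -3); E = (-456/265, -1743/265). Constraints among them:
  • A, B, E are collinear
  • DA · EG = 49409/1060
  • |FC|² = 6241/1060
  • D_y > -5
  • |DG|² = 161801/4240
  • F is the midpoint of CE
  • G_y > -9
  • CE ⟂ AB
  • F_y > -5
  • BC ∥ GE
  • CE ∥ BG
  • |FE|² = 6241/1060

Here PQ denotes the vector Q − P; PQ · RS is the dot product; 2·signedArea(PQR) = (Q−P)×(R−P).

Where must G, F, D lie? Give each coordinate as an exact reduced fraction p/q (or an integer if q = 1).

D = (-1781/1060, -1297/265)
F = (-1781/530, -1269/265)
G = (869/265, -2273/265)

1. G_x = 869/265  [BC ∥ GE ∩ CE ∥ BG]
2. G_y = -2273/265  [BC ∥ GE ∩ CE ∥ BG]
   → G = (869/265, -2273/265)
3. F_x = -1781/530  [F is the midpoint of CE]
4. F_y = -1269/265  [F is the midpoint of CE]
   → F = (-1781/530, -1269/265)
5. D_x = -1781/1060  [line -5·x + 2·y + 1471/1060 = 0 ∩ |DG|² = 161801/4240]
6. D_y = -1297/265  [line -5·x + 2·y + 1471/1060 = 0 ∩ |DG|² = 161801/4240]
   → D = (-1781/1060, -1297/265)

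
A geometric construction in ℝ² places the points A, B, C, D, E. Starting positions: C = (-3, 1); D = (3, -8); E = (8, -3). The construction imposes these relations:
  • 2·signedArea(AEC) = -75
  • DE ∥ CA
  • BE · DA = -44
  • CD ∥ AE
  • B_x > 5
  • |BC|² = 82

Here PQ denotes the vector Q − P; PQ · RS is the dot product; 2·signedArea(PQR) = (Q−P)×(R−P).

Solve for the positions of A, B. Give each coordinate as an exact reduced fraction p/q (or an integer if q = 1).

A = (2, 6)
B = (6, 0)

1. A_x = 2  [CD ∥ AE ∩ DE ∥ CA]
2. A_y = 6  [CD ∥ AE ∩ DE ∥ CA]
   → A = (2, 6)
3. B_x = 6  [line 1·x + -14·y + -6 = 0 ∩ |BC|² = 82]
4. B_y = 0  [line 1·x + -14·y + -6 = 0 ∩ |BC|² = 82]
   → B = (6, 0)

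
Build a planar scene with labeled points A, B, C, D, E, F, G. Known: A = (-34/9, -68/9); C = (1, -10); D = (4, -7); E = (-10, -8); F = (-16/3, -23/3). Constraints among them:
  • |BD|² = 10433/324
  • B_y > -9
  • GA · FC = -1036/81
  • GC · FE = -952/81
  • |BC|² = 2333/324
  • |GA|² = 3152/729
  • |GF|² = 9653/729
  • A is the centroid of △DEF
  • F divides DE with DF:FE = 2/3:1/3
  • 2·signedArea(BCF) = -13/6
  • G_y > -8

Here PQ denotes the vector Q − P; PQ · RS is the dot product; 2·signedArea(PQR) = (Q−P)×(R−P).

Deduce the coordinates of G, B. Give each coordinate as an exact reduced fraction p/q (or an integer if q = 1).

B = (-25/18, -79/9)
G = (-46/27, -200/27)

1. G_x = -46/27  [GC · FE = -952/81 ∩ GA · FC = -1036/81]
2. G_y = -200/27  [GC · FE = -952/81 ∩ GA · FC = -1036/81]
   → G = (-46/27, -200/27)
3. B_x = -25/18  [line -7/3·x + -19/3·y + -353/6 = 0 ∩ |BC|² = 2333/324]
4. B_y = -79/9  [line -7/3·x + -19/3·y + -353/6 = 0 ∩ |BC|² = 2333/324]
   → B = (-25/18, -79/9)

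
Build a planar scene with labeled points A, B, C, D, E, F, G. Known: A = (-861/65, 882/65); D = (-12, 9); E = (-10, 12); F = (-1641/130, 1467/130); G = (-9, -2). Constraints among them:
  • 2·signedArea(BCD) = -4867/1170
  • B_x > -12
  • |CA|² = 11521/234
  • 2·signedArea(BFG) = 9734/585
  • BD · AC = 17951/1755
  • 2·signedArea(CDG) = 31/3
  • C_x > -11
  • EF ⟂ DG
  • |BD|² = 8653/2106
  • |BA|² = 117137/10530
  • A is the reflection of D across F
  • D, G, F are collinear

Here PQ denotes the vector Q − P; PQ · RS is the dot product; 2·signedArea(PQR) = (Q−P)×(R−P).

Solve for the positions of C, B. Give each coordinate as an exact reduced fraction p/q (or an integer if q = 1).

1. C_x = -4111/390  [line 11·x + 3·y + 284/3 = 0 ∩ |CA|² = 11521/234]
2. C_y = 2767/390  [line 11·x + 3·y + 284/3 = 0 ∩ |CA|² = 11521/234]
   → C = (-4111/390, 2767/390)
3. B_x = -13177/1170  [BD · AC = 17951/1755 ∩ 2·signedArea(BFG) = 9734/585]
4. B_y = 12739/1170  [BD · AC = 17951/1755 ∩ 2·signedArea(BFG) = 9734/585]
   → B = (-13177/1170, 12739/1170)

B = (-13177/1170, 12739/1170)
C = (-4111/390, 2767/390)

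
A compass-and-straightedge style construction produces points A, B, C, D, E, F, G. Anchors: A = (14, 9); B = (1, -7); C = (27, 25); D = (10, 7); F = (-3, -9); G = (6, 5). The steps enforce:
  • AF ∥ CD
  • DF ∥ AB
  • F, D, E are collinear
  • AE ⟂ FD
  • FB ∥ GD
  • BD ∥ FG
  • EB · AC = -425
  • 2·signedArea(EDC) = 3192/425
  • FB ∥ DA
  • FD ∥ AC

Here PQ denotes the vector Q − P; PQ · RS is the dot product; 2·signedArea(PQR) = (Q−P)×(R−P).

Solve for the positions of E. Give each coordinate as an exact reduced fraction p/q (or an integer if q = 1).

E = (5342/425, 4319/425)

1. E_x = 5342/425  [F, D, E are collinear ∩ AE ⟂ FD]
2. E_y = 4319/425  [F, D, E are collinear ∩ AE ⟂ FD]
   → E = (5342/425, 4319/425)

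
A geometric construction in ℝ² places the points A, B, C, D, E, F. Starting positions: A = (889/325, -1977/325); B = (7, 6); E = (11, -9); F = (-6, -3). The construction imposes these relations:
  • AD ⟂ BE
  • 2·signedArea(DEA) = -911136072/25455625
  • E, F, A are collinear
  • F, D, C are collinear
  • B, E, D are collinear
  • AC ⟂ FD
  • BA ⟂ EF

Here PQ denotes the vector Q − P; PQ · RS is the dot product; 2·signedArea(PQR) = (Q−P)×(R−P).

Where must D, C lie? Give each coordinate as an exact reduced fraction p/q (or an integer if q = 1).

C = (1448687112984349/495991231339825, -366202189101453/99198246267965)
D = (761719/78325, -66093/15665)

1. D_x = 761719/78325  [B, E, D are collinear ∩ AD ⟂ BE]
2. D_y = -66093/15665  [B, E, D are collinear ∩ AD ⟂ BE]
   → D = (761719/78325, -66093/15665)
3. C_x = 1448687112984349/495991231339825  [F, D, C are collinear ∩ AC ⟂ FD]
4. C_y = -366202189101453/99198246267965  [F, D, C are collinear ∩ AC ⟂ FD]
   → C = (1448687112984349/495991231339825, -366202189101453/99198246267965)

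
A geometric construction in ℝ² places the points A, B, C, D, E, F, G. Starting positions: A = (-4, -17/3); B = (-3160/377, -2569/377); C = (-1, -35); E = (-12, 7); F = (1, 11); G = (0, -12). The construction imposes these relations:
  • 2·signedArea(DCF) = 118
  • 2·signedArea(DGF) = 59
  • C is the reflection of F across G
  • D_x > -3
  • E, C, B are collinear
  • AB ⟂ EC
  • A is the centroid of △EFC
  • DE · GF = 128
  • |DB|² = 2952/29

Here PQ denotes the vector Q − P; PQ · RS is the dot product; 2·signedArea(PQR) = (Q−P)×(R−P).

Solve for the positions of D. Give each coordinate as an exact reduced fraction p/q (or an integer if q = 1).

D = (-2, 1)

1. D_x = -2  [2·signedArea(DCF) = 118 ∩ DE · GF = 128]
2. D_y = 1  [2·signedArea(DCF) = 118 ∩ DE · GF = 128]
   → D = (-2, 1)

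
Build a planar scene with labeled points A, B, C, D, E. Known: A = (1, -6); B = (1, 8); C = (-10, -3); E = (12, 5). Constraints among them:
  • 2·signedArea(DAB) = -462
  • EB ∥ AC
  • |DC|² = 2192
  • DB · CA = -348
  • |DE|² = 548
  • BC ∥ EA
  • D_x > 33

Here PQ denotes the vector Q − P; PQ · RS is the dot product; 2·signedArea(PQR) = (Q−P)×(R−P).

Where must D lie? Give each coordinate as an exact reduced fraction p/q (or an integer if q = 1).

1. D_x = 34  [DB · CA = -348 ∩ 2·signedArea(DAB) = -462]
2. D_y = 13  [DB · CA = -348 ∩ 2·signedArea(DAB) = -462]
   → D = (34, 13)

D = (34, 13)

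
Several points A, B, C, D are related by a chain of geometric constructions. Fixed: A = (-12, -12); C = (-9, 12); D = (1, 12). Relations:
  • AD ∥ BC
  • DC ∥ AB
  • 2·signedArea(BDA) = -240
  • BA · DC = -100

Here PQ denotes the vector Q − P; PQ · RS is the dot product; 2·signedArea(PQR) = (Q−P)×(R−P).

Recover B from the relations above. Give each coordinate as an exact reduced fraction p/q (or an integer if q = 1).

B = (-22, -12)

1. B_x = -22  [AD ∥ BC ∩ DC ∥ AB]
2. B_y = -12  [AD ∥ BC ∩ DC ∥ AB]
   → B = (-22, -12)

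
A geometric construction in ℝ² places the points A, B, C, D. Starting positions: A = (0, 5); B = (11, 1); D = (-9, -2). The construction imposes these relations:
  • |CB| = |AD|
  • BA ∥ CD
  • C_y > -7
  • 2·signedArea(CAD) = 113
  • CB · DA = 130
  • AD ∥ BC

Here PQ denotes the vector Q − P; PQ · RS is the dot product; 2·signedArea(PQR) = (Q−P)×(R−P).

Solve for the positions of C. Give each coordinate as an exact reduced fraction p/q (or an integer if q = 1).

1. C_x = 2  [BA ∥ CD ∩ AD ∥ BC]
2. C_y = -6  [BA ∥ CD ∩ AD ∥ BC]
   → C = (2, -6)

C = (2, -6)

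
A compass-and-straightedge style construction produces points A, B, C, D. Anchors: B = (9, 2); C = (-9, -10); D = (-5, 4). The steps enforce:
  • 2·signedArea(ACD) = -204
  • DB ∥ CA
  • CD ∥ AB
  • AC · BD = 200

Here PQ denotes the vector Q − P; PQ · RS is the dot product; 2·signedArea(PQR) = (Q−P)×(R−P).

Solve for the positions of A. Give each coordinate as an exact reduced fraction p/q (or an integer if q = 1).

A = (5, -12)

1. A_x = 5  [CD ∥ AB ∩ DB ∥ CA]
2. A_y = -12  [CD ∥ AB ∩ DB ∥ CA]
   → A = (5, -12)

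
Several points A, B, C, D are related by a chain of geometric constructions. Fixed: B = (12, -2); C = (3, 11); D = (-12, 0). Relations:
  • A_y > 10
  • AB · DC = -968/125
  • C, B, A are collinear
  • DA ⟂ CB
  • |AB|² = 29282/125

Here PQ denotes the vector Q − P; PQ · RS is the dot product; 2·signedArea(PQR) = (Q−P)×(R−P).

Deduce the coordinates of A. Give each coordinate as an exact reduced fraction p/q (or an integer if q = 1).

A = (411/125, 1323/125)

1. A_x = 411/125  [C, B, A are collinear ∩ DA ⟂ CB]
2. A_y = 1323/125  [C, B, A are collinear ∩ DA ⟂ CB]
   → A = (411/125, 1323/125)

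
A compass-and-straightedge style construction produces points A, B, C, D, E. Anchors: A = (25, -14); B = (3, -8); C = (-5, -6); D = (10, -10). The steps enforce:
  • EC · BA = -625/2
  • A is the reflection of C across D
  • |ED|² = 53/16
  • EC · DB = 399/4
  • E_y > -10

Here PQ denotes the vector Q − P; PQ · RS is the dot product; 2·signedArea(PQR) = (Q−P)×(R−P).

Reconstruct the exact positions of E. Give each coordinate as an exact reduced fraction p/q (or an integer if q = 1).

1. E_x = 33/4  [EC · DB = 399/4 ∩ EC · BA = -625/2]
2. E_y = -19/2  [EC · DB = 399/4 ∩ EC · BA = -625/2]
   → E = (33/4, -19/2)

E = (33/4, -19/2)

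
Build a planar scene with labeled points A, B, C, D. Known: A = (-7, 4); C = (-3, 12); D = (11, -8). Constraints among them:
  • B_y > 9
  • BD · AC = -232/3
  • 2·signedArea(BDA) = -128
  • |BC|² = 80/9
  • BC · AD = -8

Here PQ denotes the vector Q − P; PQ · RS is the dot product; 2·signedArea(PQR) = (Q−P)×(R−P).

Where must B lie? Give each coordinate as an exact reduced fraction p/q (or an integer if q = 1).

1. B_x = -13/3  [BC · AD = -8 ∩ BD · AC = -232/3]
2. B_y = 28/3  [BC · AD = -8 ∩ BD · AC = -232/3]
   → B = (-13/3, 28/3)

B = (-13/3, 28/3)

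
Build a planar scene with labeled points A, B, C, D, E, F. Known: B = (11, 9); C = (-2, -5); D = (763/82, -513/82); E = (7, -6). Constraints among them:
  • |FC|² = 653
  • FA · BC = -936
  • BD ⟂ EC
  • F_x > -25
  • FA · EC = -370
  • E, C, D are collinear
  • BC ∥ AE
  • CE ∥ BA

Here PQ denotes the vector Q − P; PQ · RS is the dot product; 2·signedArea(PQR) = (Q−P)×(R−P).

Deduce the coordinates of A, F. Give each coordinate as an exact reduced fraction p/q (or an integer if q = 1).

A = (20, 8)
F = (-24, -18)

1. A_x = 20  [BC ∥ AE ∩ CE ∥ BA]
2. A_y = 8  [BC ∥ AE ∩ CE ∥ BA]
   → A = (20, 8)
3. F_x = -24  [FA · EC = -370 ∩ FA · BC = -936]
4. F_y = -18  [FA · EC = -370 ∩ FA · BC = -936]
   → F = (-24, -18)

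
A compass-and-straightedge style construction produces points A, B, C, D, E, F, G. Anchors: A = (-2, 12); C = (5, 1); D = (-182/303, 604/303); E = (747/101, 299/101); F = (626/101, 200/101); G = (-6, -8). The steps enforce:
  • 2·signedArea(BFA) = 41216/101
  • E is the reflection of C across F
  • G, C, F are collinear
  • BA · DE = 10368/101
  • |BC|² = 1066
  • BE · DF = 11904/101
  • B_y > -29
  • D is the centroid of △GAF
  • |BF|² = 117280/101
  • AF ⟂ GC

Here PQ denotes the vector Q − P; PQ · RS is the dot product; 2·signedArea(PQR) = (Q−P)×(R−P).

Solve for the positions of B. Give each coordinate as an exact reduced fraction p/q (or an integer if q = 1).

B = (-10, -28)

1. B_x = -10  [BA · DE = 10368/101 ∩ BE · DF = 11904/101]
2. B_y = -28  [BA · DE = 10368/101 ∩ BE · DF = 11904/101]
   → B = (-10, -28)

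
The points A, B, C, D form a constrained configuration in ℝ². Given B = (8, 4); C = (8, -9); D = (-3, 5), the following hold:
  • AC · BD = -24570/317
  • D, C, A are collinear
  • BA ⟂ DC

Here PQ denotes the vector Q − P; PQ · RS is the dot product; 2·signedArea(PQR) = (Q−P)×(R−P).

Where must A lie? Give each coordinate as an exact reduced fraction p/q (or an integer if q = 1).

A = (534/317, -305/317)

1. A_x = 534/317  [D, C, A are collinear ∩ BA ⟂ DC]
2. A_y = -305/317  [D, C, A are collinear ∩ BA ⟂ DC]
   → A = (534/317, -305/317)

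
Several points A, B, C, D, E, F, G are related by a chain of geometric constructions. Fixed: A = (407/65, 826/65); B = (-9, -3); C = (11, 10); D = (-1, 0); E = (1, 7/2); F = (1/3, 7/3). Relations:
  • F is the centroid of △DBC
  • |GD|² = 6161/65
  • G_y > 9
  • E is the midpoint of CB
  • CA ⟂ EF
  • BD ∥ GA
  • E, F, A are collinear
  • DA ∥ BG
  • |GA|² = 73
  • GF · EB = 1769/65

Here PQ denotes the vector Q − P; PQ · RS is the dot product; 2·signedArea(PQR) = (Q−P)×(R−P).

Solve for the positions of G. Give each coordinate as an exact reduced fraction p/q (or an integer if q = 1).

G = (-113/65, 631/65)

1. G_x = -113/65  [BD ∥ GA ∩ DA ∥ BG]
2. G_y = 631/65  [BD ∥ GA ∩ DA ∥ BG]
   → G = (-113/65, 631/65)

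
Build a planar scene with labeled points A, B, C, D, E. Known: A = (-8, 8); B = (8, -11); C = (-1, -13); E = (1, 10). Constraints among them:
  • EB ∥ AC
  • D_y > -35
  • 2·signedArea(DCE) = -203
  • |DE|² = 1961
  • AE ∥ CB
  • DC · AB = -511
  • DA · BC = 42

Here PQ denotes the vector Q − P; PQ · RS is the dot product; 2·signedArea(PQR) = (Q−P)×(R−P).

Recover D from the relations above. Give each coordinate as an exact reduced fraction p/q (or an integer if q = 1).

1. D_x = 6  [2·signedArea(DCE) = -203 ∩ DC · AB = -511]
2. D_y = -34  [2·signedArea(DCE) = -203 ∩ DC · AB = -511]
   → D = (6, -34)

D = (6, -34)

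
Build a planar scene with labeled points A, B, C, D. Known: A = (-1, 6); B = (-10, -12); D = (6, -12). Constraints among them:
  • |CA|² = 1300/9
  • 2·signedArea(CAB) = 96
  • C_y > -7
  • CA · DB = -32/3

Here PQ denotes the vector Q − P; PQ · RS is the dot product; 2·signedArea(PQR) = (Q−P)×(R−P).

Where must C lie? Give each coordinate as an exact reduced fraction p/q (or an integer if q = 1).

1. C_x = -5/3  [2·signedArea(CAB) = 96 ∩ CA · DB = -32/3]
2. C_y = -6  [2·signedArea(CAB) = 96 ∩ CA · DB = -32/3]
   → C = (-5/3, -6)

C = (-5/3, -6)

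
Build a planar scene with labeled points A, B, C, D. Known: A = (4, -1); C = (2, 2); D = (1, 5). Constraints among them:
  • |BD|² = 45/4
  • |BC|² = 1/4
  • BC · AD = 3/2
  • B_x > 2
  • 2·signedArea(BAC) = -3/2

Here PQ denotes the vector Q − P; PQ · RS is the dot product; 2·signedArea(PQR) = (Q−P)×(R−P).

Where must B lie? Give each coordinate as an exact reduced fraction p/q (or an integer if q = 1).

1. B_x = 5/2  [2·signedArea(BAC) = -3/2 ∩ BC · AD = 3/2]
2. B_y = 2  [2·signedArea(BAC) = -3/2 ∩ BC · AD = 3/2]
   → B = (5/2, 2)

B = (5/2, 2)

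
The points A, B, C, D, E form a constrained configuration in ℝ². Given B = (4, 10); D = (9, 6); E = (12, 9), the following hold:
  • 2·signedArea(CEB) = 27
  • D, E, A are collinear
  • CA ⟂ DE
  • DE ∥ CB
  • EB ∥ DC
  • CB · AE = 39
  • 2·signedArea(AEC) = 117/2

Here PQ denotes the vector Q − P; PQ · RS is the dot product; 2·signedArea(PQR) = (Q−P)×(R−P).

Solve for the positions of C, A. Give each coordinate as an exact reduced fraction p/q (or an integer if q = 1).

A = (11/2, 5/2)
C = (1, 7)

1. C_x = 1  [DE ∥ CB ∩ EB ∥ DC]
2. C_y = 7  [DE ∥ CB ∩ EB ∥ DC]
   → C = (1, 7)
3. A_x = 11/2  [D, E, A are collinear ∩ CA ⟂ DE]
4. A_y = 5/2  [D, E, A are collinear ∩ CA ⟂ DE]
   → A = (11/2, 5/2)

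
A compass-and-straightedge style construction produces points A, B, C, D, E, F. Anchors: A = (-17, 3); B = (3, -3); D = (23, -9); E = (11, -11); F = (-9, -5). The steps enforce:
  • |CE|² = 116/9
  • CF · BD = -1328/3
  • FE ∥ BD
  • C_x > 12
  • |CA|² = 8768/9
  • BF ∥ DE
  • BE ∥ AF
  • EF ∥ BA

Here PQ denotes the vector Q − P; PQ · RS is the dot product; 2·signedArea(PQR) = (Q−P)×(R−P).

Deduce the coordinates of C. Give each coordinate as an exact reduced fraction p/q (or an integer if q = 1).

C = (37/3, -23/3)

1. C_x = 37/3  [line -20·x + 6·y + 878/3 = 0 ∩ |CE|² = 116/9]
2. C_y = -23/3  [line -20·x + 6·y + 878/3 = 0 ∩ |CE|² = 116/9]
   → C = (37/3, -23/3)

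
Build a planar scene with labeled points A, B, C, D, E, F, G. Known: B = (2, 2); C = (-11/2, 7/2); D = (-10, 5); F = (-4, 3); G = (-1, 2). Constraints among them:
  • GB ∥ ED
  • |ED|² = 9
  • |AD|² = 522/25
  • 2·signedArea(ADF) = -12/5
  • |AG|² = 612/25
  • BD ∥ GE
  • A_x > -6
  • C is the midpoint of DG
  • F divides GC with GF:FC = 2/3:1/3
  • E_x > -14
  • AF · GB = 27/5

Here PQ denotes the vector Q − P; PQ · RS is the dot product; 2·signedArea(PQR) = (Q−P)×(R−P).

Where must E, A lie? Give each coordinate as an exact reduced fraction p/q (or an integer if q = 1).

A = (-29/5, 16/5)
E = (-13, 5)

1. E_x = -13  [GB ∥ ED ∩ BD ∥ GE]
2. E_y = 5  [GB ∥ ED ∩ BD ∥ GE]
   → E = (-13, 5)
3. A_x = -29/5  [AF · GB = 27/5 ∩ 2·signedArea(ADF) = -12/5]
4. A_y = 16/5  [AF · GB = 27/5 ∩ 2·signedArea(ADF) = -12/5]
   → A = (-29/5, 16/5)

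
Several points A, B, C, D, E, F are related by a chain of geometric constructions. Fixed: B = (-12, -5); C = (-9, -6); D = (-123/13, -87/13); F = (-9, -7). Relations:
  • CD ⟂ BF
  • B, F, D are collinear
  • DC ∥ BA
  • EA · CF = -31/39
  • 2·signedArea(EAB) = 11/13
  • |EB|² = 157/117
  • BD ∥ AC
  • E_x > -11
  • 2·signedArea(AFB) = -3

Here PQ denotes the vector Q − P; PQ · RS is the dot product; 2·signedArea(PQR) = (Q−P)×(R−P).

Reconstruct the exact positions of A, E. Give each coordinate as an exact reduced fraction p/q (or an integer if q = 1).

A = (-150/13, -56/13)
E = (-141/13, -199/39)

1. A_x = -150/13  [BD ∥ AC ∩ DC ∥ BA]
2. A_y = -56/13  [BD ∥ AC ∩ DC ∥ BA]
   → A = (-150/13, -56/13)
3. E_x = -141/13  [2·signedArea(EAB) = 11/13 ∩ EA · CF = -31/39]
4. E_y = -199/39  [2·signedArea(EAB) = 11/13 ∩ EA · CF = -31/39]
   → E = (-141/13, -199/39)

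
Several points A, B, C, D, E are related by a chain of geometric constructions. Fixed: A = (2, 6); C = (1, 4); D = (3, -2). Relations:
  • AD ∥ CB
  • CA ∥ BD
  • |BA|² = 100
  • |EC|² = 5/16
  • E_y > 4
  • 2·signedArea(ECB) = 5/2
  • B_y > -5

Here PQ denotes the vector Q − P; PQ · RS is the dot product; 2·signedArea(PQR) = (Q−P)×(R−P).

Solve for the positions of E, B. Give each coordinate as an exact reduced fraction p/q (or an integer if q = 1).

1. B_x = 2  [CA ∥ BD ∩ AD ∥ CB]
2. B_y = -4  [CA ∥ BD ∩ AD ∥ CB]
   → B = (2, -4)
3. E_x = 5/4  [line 8·x + 1·y + -29/2 = 0 ∩ |EC|² = 5/16]
4. E_y = 9/2  [line 8·x + 1·y + -29/2 = 0 ∩ |EC|² = 5/16]
   → E = (5/4, 9/2)

B = (2, -4)
E = (5/4, 9/2)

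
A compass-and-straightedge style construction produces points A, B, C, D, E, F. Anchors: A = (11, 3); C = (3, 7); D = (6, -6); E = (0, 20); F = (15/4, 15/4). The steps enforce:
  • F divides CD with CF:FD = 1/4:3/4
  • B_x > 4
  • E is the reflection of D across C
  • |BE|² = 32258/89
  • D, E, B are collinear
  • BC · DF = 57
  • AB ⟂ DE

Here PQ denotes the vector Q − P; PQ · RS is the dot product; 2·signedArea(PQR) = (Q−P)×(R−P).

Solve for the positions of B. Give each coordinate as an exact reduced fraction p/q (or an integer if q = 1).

B = (381/89, 129/89)

1. B_x = 381/89  [D, E, B are collinear ∩ AB ⟂ DE]
2. B_y = 129/89  [D, E, B are collinear ∩ AB ⟂ DE]
   → B = (381/89, 129/89)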